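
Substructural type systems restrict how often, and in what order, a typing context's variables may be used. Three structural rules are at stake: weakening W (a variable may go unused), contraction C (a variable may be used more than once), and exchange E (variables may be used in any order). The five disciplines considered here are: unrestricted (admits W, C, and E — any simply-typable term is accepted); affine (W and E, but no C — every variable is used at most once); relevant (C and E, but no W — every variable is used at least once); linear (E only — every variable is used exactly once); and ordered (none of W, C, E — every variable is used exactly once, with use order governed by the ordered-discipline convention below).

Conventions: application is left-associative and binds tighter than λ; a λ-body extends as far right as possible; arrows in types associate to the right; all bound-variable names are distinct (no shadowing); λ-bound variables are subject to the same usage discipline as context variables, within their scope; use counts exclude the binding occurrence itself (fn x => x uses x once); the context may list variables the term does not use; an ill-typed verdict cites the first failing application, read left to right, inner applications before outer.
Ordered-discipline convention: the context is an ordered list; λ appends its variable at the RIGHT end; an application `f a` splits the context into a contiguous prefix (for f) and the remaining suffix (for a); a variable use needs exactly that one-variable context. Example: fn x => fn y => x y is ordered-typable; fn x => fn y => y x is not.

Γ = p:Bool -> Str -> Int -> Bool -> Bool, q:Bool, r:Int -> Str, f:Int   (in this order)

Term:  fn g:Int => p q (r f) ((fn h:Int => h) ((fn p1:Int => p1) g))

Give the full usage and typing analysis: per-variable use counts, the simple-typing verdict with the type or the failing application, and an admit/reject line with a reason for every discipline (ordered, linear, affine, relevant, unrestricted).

use counts: p ×1, q ×1, r ×1, f ×1, g (bound) ×1, h (bound) ×1, p1 (bound) ×1
use order (left to right): p, q, r, f, h, p1, g
typing: ✓ — Int -> Bool -> Bool
ordered: ✓ — p, q, r, f, g, h, p1 once each; derivable with no W/C/E
linear: ✓ — p, q, r, f, g, h, p1: one use apiece
affine: ✓ — no duplicate uses among p, q, r, f, g, h, p1
relevant: ✓ — none of p, q, r, f, g, h, p1 goes unused
unrestricted: ✓ — typability at Int -> Bool -> Bool is all that's needed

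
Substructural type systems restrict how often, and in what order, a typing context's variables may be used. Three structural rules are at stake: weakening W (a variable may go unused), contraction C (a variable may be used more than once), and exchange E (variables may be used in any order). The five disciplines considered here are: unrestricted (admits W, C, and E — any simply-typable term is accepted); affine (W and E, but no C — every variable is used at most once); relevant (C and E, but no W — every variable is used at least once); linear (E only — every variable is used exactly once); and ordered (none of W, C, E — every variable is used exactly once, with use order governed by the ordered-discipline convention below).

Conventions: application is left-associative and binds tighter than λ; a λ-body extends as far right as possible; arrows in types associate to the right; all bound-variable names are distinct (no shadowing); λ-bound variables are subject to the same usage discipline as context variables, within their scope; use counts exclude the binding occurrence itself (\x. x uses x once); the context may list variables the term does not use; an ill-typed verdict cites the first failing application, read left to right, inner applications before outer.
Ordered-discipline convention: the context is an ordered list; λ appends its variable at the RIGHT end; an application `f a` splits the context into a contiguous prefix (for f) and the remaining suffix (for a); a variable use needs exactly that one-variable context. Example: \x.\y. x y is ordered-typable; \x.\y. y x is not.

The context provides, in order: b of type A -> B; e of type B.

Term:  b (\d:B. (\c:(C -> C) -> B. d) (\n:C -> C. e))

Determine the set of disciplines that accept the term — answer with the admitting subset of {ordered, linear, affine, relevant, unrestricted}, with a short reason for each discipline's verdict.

accepted by: none
usage: b: 1×; e: 1×; d (λ-bound): 1×; c (λ-bound): 0×; n (λ-bound): 0×
uses in reading order: b, d, e
typing: ill-typed: argument of type B -> B where A is required
ordered: ✗ — a type mismatch blocks all five
linear: ✗ — the type mismatch rejects it
affine: ✗ — not simply typable
relevant: ✗ — fails simple typing
unrestricted: ✗ — a type mismatch blocks all five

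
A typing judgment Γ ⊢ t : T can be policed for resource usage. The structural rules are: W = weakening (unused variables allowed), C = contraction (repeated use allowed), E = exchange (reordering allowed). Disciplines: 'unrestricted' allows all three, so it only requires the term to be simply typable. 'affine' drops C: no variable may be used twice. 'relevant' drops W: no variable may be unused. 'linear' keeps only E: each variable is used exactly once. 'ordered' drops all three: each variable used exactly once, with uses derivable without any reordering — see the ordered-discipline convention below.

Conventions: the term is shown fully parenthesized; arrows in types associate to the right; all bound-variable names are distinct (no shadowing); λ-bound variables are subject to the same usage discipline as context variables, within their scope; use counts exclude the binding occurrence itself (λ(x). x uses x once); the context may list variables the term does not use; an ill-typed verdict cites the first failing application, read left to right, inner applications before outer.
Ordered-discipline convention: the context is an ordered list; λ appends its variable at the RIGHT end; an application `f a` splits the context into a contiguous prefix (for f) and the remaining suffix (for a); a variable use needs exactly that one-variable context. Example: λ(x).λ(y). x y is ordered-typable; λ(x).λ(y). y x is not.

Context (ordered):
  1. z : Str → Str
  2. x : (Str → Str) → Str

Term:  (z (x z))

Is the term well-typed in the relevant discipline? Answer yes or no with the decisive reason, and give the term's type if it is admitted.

yes — at least one use each (z, x); term : Str
counts: z: 2×, x: 1×
order of uses: z, x, z
typing: well-typed at Str
summary: ordered ✗; linear ✗; affine ✗; relevant ✓; unrestricted ✓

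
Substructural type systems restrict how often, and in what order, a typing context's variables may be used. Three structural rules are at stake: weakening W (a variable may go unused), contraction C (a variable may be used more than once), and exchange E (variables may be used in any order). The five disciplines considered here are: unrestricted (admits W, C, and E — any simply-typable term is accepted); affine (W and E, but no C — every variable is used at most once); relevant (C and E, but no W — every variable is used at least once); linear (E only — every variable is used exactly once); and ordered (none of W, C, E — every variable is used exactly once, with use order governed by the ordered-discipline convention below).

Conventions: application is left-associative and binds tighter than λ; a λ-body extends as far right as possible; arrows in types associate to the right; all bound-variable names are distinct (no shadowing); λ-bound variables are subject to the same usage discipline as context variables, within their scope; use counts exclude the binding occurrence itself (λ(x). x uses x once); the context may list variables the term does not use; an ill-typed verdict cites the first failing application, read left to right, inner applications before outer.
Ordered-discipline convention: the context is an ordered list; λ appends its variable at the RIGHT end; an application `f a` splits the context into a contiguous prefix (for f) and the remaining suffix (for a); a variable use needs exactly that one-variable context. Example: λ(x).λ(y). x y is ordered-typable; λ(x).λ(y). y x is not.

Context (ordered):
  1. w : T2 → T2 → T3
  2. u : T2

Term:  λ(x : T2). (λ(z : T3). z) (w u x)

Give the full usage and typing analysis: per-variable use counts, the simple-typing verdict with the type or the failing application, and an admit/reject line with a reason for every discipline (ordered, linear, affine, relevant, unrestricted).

use counts: w ×1, u ×1, x (λ-bound) ×1, z (λ-bound) ×1
left-to-right use order: z, w, u, x
typing: the term checks, with type T2 → T3
ordered: ✓, one use each (w, u, x, z); ordered split holds
linear: ✓, exactly-once usage across w, u, x, z
affine: ✓, no duplicate uses among w, u, x, z
relevant: ✓, w, u, x, z: all used, weakening unneeded
unrestricted: ✓, well-typed at T2 → T3; no restrictions here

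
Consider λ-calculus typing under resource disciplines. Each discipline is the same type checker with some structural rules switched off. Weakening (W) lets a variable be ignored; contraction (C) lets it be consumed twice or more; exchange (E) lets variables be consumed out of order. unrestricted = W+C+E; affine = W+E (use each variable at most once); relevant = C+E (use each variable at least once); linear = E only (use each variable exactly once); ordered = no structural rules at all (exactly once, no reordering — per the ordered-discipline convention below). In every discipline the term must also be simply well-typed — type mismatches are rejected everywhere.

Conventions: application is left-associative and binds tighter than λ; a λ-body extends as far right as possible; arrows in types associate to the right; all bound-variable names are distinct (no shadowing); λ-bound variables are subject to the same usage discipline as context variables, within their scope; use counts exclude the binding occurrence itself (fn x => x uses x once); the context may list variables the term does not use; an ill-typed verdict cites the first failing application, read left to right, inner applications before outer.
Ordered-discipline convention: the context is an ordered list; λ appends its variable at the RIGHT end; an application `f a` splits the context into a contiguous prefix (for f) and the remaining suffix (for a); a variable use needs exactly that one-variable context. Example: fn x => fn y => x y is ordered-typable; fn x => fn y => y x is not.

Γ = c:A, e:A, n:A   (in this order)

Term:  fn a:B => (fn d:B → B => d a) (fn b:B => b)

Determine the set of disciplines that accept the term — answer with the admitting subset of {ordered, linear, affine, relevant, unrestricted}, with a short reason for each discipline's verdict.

accepted by: affine, unrestricted
usage: c ×0, e ×0, n ×0, a (bound) ×1, d (bound) ×1, b (bound) ×1
use order (left to right): d, a, b
typing: the term checks, with type B → B
ordered: ✗ — needs weakening: c, e, n unused
linear: ✗ — needs weakening: c, e, n unused
affine: ✓ — none of c, e, n, a, d, b used more than once
relevant: ✗ — needs weakening: c, e, n unused
unrestricted: ✓ — simply typable at B → B; W, C, E all held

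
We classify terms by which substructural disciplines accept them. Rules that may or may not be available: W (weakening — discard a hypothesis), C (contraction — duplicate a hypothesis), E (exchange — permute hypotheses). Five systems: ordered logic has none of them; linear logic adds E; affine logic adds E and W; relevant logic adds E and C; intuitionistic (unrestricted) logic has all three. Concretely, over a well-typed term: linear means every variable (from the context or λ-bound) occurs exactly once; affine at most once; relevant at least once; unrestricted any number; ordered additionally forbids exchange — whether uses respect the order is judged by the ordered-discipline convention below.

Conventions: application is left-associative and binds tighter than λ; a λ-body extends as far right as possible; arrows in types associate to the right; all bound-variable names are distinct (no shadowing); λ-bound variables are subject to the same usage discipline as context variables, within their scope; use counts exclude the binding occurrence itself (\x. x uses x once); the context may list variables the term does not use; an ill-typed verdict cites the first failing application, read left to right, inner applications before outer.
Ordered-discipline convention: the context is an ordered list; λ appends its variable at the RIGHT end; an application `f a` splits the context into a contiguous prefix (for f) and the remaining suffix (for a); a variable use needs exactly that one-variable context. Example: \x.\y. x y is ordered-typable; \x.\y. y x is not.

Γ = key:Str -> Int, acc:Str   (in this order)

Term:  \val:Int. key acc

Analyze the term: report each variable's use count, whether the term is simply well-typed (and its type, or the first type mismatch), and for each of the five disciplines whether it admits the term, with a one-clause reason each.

use counts: key=1; acc=1; val (λ-bound)=0
use order (left to right): key, acc
typing: well-typed — term : Int -> Int
ordered ✗ (val never used (weakening))
linear ✗ (val never used (weakening))
affine ✓ (key, acc, val: no repeats, contraction unneeded)
relevant ✗ (val never used (weakening))
unrestricted ✓ (well-typed at Int -> Int; no restrictions here)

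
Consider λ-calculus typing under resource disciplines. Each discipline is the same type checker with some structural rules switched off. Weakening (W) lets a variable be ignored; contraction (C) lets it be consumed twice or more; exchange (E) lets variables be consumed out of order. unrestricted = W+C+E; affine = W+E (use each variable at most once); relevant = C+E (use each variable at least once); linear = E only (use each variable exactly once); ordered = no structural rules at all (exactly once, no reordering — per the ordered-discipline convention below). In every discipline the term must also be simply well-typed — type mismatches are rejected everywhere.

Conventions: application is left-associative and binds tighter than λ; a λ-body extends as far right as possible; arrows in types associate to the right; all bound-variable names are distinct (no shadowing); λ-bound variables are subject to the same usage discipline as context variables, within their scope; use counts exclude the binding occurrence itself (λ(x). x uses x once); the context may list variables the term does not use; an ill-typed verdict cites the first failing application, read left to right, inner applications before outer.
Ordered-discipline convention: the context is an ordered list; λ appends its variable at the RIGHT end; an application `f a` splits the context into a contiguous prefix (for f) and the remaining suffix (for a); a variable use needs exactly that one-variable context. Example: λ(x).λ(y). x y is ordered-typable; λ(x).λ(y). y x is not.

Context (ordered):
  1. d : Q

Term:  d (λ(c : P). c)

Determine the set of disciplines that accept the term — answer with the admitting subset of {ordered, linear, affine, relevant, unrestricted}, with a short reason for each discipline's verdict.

admitted in: none
use counts: d ×1, c [bound] ×1
uses in reading order: d, c
typing: ill-typed: can't apply a value of type Q
ordered ✗ (not simply typable)
linear ✗ (fails simple typing)
affine ✗ (a type mismatch blocks all five)
relevant ✗ (the type mismatch rejects it)
unrestricted ✗ (not simply typable)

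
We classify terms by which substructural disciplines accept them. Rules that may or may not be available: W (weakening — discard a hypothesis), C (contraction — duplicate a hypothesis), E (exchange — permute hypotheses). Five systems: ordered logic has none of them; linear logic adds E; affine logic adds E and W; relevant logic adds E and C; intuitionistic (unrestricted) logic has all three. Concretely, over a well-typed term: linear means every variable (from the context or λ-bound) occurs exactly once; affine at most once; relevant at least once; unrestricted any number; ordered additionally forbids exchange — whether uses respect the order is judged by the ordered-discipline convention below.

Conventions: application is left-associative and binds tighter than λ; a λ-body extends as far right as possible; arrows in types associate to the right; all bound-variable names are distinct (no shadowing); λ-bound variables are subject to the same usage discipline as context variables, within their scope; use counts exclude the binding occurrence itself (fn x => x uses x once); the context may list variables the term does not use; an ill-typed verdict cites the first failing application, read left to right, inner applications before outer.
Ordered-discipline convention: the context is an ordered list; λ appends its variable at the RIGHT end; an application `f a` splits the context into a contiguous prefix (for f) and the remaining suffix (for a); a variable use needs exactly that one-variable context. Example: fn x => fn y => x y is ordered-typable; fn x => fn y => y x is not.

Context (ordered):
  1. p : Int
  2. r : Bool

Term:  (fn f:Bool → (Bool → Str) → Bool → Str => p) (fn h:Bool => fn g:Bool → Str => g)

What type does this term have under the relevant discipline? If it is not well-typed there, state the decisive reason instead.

not well-typed under relevant — unused: r, f, h — weakening required
use counts: p ×1; r ×0; f (λ-bound) ×0; h (λ-bound) ×0; g (λ-bound) ×1
uses in reading order: p, g
typing: the term checks, with type Int
across the five disciplines: ordered ✗ · linear ✗ · affine ✓ · relevant ✗ · unrestricted ✓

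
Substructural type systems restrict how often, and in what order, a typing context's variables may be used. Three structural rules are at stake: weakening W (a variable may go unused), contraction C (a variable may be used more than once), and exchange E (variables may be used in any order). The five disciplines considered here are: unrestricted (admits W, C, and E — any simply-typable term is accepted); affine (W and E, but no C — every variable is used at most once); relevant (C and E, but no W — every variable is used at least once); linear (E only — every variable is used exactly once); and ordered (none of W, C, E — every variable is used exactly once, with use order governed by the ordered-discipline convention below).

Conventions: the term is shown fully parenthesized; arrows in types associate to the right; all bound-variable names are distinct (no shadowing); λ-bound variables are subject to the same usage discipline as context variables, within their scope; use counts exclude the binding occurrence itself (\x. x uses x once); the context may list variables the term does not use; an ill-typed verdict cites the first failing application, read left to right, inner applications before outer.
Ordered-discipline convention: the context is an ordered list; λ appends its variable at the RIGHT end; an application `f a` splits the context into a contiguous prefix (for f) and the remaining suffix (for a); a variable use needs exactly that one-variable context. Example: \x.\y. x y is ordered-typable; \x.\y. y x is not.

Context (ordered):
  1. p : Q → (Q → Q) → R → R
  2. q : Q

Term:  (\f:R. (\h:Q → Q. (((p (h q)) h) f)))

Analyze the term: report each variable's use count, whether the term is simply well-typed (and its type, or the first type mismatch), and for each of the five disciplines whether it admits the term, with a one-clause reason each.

counts: p: 1×; q: 1×; f (λ-bound): 1×; h (λ-bound): 2×
uses in reading order: p, h, q, h, f
typing: well-typed at R → (Q → Q) → R
ordered: ✗ — uses contraction: h ×2
linear: ✗ — uses contraction: h ×2
affine: ✗ — uses contraction: h ×2
relevant: ✓ — p, q, f, h: all used, weakening unneeded
unrestricted: ✓ — typability at R → (Q → Q) → R is all that's needed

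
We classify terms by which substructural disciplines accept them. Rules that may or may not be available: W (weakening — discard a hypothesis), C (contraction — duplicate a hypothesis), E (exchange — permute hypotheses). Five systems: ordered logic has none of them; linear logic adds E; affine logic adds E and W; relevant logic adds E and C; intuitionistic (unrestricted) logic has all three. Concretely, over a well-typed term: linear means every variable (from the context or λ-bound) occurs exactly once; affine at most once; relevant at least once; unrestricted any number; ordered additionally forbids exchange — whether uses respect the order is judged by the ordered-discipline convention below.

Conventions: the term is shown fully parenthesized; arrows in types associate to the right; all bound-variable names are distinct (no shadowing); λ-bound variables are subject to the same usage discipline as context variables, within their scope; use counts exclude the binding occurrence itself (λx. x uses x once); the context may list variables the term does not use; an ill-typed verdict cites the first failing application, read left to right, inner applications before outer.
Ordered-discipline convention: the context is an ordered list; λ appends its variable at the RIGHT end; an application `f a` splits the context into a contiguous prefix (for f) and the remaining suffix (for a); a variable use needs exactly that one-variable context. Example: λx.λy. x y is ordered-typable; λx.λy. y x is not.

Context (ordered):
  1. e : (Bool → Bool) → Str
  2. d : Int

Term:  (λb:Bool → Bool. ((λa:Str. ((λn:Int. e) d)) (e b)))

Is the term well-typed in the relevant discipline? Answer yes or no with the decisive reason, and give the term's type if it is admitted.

no — a, n never used (weakening)
usage: e: 2; d: 1; b (λ-bound): 1; a (λ-bound): 0; n (λ-bound): 0
left-to-right use order: e, d, e, b
typing: the term checks, with type (Bool → Bool) → (Bool → Bool) → Str
across the five disciplines: ordered ✗ · linear ✗ · affine ✗ · relevant ✗ · unrestricted ✓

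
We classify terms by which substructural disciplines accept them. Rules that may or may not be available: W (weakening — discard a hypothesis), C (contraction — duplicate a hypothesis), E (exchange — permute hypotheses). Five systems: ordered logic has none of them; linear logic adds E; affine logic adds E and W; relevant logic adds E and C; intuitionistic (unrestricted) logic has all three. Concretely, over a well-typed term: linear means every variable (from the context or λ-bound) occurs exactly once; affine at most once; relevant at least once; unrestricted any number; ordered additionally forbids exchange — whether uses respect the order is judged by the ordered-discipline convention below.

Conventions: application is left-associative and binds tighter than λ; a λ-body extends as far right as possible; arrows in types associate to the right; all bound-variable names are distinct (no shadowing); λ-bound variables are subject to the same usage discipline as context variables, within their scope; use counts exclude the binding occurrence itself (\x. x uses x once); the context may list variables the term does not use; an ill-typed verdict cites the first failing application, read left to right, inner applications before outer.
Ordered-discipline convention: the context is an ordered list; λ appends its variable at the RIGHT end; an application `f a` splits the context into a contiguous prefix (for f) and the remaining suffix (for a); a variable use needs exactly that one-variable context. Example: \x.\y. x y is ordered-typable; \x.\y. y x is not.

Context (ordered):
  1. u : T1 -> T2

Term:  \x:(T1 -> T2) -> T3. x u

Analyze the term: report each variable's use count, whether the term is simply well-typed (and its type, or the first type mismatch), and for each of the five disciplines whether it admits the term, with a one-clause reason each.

variable uses: u: 1×, x (λ-bound): 1×
left-to-right use order: x, u
typing: well-typed — term : ((T1 -> T2) -> T3) -> T3
ordered ✗ (needs exchange: uses follow x, u)
linear ✓ (single use per variable (u, x))
affine ✓ (no duplicate uses among u, x)
relevant ✓ (u, x: all used, weakening unneeded)
unrestricted ✓ (simply typable at ((T1 -> T2) -> T3) -> T3; W, C, E all held)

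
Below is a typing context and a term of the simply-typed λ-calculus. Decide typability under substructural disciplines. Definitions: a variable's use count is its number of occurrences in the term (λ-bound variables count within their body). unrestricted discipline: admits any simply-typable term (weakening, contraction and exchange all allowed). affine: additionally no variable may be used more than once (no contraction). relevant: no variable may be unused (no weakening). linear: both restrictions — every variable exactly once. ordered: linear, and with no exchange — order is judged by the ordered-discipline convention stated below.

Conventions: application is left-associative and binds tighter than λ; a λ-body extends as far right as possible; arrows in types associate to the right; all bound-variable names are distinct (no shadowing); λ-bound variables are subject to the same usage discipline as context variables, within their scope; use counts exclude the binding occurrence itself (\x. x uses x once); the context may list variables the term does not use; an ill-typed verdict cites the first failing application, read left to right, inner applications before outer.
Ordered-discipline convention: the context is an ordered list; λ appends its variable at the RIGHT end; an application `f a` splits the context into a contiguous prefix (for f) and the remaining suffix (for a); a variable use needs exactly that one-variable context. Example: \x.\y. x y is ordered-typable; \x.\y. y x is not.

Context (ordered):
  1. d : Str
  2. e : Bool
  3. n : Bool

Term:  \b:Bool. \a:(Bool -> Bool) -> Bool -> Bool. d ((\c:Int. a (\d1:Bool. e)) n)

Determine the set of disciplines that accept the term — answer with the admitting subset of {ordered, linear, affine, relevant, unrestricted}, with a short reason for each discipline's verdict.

admitting disciplines: none
use counts: d ×1, e ×1, n ×1, b [bound] ×0, a [bound] ×1, c [bound] ×0, d1 [bound] ×0
uses in reading order: d, a, e, n
typing: ill-typed: an argument Bool mismatches the expected Int
ordered: ✗, fails simple typing
linear: ✗, a type mismatch blocks all five
affine: ✗, the type mismatch rejects it
relevant: ✗, not simply typable
unrestricted: ✗, fails simple typing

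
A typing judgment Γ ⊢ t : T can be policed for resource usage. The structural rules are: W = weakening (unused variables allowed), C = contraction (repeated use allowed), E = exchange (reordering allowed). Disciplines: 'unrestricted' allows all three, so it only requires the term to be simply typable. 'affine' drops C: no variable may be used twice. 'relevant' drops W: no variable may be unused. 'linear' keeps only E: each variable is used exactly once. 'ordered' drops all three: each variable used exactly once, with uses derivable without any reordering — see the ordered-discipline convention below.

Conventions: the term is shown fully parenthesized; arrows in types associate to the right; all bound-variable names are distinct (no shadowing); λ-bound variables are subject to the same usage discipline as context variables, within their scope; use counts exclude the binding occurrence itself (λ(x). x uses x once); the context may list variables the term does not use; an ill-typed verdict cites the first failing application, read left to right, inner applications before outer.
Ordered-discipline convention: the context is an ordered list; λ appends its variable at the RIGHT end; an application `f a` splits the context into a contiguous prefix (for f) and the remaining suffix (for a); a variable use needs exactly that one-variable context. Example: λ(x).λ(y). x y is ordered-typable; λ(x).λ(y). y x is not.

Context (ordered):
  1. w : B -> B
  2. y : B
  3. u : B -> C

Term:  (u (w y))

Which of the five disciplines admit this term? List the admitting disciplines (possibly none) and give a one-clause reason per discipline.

accepted by: linear, affine, relevant, unrestricted
use counts: w: 1, y: 1, u: 1
uses in reading order: u, w, y
typing: the term checks, with type C
ordered ✗ (needs exchange: uses follow u, w, y)
linear ✓ (exactly-once usage across w, y, u)
affine ✓ (at most one use each (w, y, u))
relevant ✓ (w, y, u: all used, weakening unneeded)
unrestricted ✓ (typability at C is all that's needed)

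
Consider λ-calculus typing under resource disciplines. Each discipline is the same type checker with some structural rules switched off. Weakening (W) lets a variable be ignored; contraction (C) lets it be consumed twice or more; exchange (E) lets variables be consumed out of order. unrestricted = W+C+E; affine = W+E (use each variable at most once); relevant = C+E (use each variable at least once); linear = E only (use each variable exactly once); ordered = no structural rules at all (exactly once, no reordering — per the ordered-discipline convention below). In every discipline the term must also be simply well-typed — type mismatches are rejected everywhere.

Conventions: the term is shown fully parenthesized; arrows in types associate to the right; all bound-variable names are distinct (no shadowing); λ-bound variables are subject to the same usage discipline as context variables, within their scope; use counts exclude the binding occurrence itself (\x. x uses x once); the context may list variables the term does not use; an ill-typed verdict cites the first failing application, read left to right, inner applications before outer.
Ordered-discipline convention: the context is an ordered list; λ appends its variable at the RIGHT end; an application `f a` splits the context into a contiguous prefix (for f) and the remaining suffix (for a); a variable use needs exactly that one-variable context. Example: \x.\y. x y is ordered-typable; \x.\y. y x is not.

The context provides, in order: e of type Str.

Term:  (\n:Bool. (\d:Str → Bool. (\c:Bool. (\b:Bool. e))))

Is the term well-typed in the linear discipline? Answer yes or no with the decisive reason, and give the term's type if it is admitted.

no — n, d, c, b left unused
counts: e=1; n (bound)=0; d (bound)=0; c (bound)=0; b (bound)=0
use order (left to right): e
typing: well-typed at Bool → (Str → Bool) → Bool → Bool → Str
per-discipline verdicts: ordered ✗ | linear ✗ | affine ✓ | relevant ✗ | unrestricted ✓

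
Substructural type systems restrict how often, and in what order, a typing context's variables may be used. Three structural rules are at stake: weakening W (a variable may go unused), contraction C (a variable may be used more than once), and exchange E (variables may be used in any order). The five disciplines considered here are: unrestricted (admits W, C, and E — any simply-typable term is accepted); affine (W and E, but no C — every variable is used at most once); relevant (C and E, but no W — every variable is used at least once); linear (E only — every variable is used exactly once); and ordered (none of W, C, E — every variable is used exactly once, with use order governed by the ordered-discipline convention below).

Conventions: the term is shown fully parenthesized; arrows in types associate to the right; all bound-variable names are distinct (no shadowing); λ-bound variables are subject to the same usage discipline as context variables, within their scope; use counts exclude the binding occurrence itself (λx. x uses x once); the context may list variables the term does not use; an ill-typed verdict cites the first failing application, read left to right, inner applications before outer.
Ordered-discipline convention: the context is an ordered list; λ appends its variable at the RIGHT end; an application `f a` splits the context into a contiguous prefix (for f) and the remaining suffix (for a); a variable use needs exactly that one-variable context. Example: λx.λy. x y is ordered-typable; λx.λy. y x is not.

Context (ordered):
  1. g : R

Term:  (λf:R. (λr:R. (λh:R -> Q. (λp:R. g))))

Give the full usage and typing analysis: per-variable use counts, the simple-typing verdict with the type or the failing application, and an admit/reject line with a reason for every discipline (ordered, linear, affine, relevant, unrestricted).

usage: g: 1×; f [bound]: 0×; r [bound]: 0×; h [bound]: 0×; p [bound]: 0×
order of uses: g
typing: ✓ — R -> R -> (R -> Q) -> R -> R
ordered: ✗, f, r, h, p never used (weakening)
linear: ✗, f, r, h, p never used (weakening)
affine: ✓, no duplicate uses among g, f, r, h, p
relevant: ✗, f, r, h, p never used (weakening)
unrestricted: ✓, well-typed at R -> R -> (R -> Q) -> R -> R; no restrictions here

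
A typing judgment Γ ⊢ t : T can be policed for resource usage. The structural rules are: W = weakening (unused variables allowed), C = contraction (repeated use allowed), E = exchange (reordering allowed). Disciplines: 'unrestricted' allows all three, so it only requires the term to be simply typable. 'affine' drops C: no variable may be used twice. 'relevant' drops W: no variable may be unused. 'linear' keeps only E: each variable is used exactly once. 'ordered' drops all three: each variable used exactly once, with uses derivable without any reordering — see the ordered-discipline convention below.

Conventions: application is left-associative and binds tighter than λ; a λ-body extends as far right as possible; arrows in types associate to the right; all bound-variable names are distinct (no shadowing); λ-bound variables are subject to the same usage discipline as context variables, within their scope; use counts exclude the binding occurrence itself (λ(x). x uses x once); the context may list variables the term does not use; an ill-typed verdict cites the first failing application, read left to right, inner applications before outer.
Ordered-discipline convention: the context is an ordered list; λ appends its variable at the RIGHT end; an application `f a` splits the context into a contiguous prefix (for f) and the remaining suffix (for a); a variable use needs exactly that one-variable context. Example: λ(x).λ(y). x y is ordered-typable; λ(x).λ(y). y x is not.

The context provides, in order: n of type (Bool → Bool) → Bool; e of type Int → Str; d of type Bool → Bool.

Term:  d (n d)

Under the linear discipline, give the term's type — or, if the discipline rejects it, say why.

not well-typed under linear — uses contraction: d ×2; e never used (weakening)
variable uses: n ×1; e ×0; d ×2
uses in reading order: d, n, d
typing: ✓ — Bool
per-discipline verdicts: ordered ✗ · linear ✗ · affine ✗ · relevant ✗ · unrestricted ✓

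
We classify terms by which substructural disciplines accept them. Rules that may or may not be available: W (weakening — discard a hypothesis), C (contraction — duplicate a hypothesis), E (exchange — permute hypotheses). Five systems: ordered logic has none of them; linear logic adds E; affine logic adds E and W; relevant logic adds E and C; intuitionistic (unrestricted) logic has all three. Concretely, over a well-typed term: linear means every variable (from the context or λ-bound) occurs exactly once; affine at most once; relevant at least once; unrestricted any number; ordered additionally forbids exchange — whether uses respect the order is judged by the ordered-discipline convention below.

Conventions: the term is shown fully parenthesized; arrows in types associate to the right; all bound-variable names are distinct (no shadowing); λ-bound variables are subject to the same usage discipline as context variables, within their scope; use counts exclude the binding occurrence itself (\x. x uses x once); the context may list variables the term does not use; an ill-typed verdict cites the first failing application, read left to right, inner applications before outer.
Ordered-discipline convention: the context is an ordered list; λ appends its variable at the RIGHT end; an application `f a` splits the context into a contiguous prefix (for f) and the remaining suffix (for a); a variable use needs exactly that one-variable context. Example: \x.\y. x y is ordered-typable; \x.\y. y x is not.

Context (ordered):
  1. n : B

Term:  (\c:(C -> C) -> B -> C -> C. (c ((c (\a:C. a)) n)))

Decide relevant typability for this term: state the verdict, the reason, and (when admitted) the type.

yes — n, c, a: all used, weakening unneeded; term : ((C -> C) -> B -> C -> C) -> B -> C -> C
counts: n: 1, c (bound): 2, a (bound): 1
order of uses: c, c, a, n
typing: well-typed — term : ((C -> C) -> B -> C -> C) -> B -> C -> C
per-discipline verdicts: ordered ✗, linear ✗, affine ✗, relevant ✓, unrestricted ✓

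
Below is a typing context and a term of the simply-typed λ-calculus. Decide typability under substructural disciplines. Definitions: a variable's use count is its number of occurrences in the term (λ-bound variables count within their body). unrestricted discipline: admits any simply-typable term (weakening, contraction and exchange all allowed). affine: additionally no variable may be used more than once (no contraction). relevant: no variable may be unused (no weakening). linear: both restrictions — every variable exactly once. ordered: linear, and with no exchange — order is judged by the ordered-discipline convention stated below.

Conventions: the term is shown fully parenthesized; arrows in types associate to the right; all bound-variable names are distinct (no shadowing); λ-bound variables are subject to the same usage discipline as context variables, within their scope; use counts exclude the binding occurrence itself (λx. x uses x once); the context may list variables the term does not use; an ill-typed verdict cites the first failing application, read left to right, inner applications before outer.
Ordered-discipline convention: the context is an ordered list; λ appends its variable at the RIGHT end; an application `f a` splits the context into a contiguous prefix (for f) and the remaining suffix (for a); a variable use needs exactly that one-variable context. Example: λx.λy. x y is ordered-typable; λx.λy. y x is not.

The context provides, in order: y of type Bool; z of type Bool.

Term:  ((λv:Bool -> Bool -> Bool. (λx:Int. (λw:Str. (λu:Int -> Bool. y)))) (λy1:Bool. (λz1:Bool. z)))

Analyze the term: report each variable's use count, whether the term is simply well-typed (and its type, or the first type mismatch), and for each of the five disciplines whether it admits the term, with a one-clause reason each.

use counts: y: 1×; z: 1×; v (bound): 0×; x (bound): 0×; w (bound): 0×; u (bound): 0×; y1 (bound): 0×; z1 (bound): 0×
use order (left to right): y, z
typing: the term checks, with type Int -> Str -> (Int -> Bool) -> Bool
ordered: ✗, unused: v, x, w, u, y1, z1 — weakening required
linear: ✗, unused: v, x, w, u, y1, z1 — weakening required
affine: ✓, none of y, z, v, x, w, u, y1, z1 used more than once
relevant: ✗, unused: v, x, w, u, y1, z1 — weakening required
unrestricted: ✓, type-checks (Int -> Str -> (Int -> Bool) -> Bool) and nothing is barred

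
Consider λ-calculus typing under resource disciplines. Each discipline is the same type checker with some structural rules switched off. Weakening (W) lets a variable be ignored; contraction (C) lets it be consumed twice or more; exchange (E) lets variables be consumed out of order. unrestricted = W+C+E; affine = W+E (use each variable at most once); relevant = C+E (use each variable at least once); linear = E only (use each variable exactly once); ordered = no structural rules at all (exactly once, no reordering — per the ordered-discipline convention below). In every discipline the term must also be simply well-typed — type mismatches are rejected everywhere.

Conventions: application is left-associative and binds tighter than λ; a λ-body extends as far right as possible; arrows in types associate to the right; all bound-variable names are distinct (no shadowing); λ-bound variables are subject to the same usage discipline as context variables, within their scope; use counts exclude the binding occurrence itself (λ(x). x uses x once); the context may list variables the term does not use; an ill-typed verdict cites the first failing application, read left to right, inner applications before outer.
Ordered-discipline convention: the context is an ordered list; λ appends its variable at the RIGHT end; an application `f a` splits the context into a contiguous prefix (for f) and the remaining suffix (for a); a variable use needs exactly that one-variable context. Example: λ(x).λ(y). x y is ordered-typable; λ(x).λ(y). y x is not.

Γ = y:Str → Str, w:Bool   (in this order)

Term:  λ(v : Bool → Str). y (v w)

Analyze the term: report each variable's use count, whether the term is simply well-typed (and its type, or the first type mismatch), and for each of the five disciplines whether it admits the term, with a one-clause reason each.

usage: y ×1; w ×1; v (bound) ×1
order of uses: y, v, w
typing: ✓ — (Bool → Str) → Str
ordered: ✗, needs exchange: uses follow y, v, w
linear: ✓, exactly-once usage across y, w, v
affine: ✓, no duplicate uses among y, w, v
relevant: ✓, at least one use each (y, w, v)
unrestricted: ✓, well-typed at (Bool → Str) → Str; no restrictions here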